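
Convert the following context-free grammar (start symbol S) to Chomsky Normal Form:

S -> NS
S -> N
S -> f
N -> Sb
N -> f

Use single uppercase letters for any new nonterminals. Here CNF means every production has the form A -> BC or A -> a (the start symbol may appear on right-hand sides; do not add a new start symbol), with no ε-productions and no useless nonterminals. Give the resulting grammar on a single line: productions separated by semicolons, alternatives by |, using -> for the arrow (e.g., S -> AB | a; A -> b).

No ε-productions.
After unit-elimination: S -> f | NS | Sb; N -> f | Sb.
TERM: introduce A -> b and substitute in every rule of length ≥2.

S -> f | NS | SA; A -> b; N -> f | SA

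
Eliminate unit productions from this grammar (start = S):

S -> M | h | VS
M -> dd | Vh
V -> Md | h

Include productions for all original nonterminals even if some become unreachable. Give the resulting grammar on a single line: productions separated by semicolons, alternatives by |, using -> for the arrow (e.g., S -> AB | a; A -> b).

S -> h | VS | Vh | dd; M -> Vh | dd; V -> h | Md

Unit productions: S->M.
Unit pairs (A ⇒* B via units): (S,M).
S: inherits non-unit rules of {M, S} → VS | Vh | dd | h.
M: inherits non-unit rules of {M} → Vh | dd.
V: inherits non-unit rules of {V} → Md | h.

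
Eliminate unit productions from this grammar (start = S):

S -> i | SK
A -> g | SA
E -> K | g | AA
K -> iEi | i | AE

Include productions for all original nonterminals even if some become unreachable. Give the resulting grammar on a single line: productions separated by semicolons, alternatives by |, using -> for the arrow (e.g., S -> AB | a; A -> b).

S -> i | SK; A -> g | SA; E -> g | i | AA | AE | iEi; K -> i | AE | iEi

Unit productions: E->K.
Unit pairs (A ⇒* B via units): (E,K).
S: inherits non-unit rules of {S} → SK | i.
A: inherits non-unit rules of {A} → SA | g.
E: inherits non-unit rules of {E, K} → AA | AE | g | i | iEi.
K: inherits non-unit rules of {K} → AE | i | iEi.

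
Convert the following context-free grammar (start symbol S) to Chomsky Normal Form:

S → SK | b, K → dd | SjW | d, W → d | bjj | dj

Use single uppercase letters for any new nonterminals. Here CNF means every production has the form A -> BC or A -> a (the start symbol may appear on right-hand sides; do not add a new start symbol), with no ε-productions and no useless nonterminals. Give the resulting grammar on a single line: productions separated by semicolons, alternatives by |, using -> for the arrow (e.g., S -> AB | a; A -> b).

No ε-productions.
No unit productions to eliminate.
TERM: introduce C -> b, B -> d, A -> j and substitute in every rule of length ≥2.
BIN: K -> SAW becomes K -> SD, D -> AW; W -> CAA becomes W -> CE, E -> AA.

S -> b | SK; A -> j; B -> d; C -> b; D -> AW; E -> AA; K -> d | BB | SD; W -> d | BA | CE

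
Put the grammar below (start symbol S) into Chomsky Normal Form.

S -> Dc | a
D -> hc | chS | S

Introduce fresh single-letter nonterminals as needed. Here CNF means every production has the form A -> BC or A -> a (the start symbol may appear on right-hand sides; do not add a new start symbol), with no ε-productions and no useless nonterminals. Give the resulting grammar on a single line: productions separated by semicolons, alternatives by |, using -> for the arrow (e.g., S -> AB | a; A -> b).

S -> a | DA; A -> c; B -> h; C -> BS; D -> a | AC | BA | DA

No ε-productions.
After unit-elimination: S -> a | Dc; D -> a | Dc | hc | chS.
TERM: introduce A -> c, B -> h and substitute in every rule of length ≥2.
BIN: D -> ABS becomes D -> AC, C -> BS.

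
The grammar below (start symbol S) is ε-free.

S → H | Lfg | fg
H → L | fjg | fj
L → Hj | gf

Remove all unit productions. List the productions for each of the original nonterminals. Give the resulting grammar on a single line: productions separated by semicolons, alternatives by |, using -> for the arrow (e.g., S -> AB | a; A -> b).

S -> Hj | fg | fj | gf | Lfg | fjg; H -> Hj | fj | gf | fjg; L -> Hj | gf

Unit productions: H->L, S->H.
Unit pairs (A ⇒* B via units): (H,L), (S,H), (S,L).
S: inherits non-unit rules of {H, L, S} → Hj | Lfg | fg | fj | fjg | gf.
H: inherits non-unit rules of {H, L} → Hj | fj | fjg | gf.
L: inherits non-unit rules of {L} → Hj | gf.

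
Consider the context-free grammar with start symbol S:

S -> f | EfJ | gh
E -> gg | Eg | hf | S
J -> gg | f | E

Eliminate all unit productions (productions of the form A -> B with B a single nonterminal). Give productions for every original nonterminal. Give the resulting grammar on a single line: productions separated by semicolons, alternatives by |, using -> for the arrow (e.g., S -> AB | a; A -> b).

Unit productions: E->S, J->E.
Unit pairs (A ⇒* B via units): (E,S), (J,E), (J,S).
S: inherits non-unit rules of {S} → EfJ | f | gh.
E: inherits non-unit rules of {E, S} → EfJ | Eg | f | gg | gh | hf.
J: inherits non-unit rules of {E, J, S} → EfJ | Eg | f | gg | gh | hf.

S -> f | gh | EfJ; E -> f | Eg | gg | gh | hf | EfJ; J -> f | Eg | gg | gh | hf | EfJ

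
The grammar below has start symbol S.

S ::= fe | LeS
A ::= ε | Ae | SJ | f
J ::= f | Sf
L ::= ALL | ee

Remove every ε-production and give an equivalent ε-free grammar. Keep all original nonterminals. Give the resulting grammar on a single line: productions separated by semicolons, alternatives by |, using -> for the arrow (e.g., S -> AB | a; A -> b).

S -> fe | LeS; A -> e | f | Ae | SJ; J -> f | Sf; L -> LL | ee | ALL

Nullable set: {A}.
Drop A -> ε.
A -> Ae: A nullable, giving Ae | e.
L -> ALL: A nullable, giving ALL | LL.
Unchanged (no nullable symbols): S -> LeS; S -> fe; A -> SJ; A -> f; J -> Sf; J -> f; L -> ee.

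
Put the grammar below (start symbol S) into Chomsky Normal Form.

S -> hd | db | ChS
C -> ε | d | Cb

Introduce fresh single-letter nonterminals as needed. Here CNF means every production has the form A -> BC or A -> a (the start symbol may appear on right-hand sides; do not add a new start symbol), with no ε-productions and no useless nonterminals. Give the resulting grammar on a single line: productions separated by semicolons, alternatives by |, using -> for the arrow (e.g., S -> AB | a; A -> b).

S -> BD | BS | CE | DA; A -> b; B -> h; C -> b | d | CA; D -> d; E -> BS

Nullable: {C}; after ε-elimination: S -> db | hS | hd | ChS; C -> b | d | Cb.
No unit productions to eliminate.
TERM: introduce A -> b, D -> d, B -> h and substitute in every rule of length ≥2.
BIN: S -> CBS becomes S -> CE, E -> BS.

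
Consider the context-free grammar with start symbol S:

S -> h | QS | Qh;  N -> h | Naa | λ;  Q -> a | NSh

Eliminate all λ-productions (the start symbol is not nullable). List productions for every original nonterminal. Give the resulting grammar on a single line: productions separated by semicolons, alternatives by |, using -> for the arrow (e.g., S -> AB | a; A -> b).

Nullable set: {N}.
Drop N -> λ.
N -> Naa: N nullable, giving Naa | aa.
Q -> NSh: N nullable, giving NSh | Sh.
Unchanged (no nullable symbols): S -> QS; S -> Qh; S -> h; N -> h; Q -> a.

S -> h | QS | Qh; N -> h | aa | Naa; Q -> a | Sh | NSh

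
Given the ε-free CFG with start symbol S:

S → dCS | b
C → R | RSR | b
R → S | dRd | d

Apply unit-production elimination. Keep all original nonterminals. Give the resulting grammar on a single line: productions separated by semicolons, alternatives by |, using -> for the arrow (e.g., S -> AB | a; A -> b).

Unit productions: C->R, R->S.
Unit pairs (A ⇒* B via units): (C,R), (C,S), (R,S).
S: inherits non-unit rules of {S} → b | dCS.
C: inherits non-unit rules of {C, R, S} → RSR | b | d | dCS | dRd.
R: inherits non-unit rules of {R, S} → b | d | dCS | dRd.

S -> b | dCS; C -> b | d | RSR | dCS | dRd; R -> b | d | dCS | dRd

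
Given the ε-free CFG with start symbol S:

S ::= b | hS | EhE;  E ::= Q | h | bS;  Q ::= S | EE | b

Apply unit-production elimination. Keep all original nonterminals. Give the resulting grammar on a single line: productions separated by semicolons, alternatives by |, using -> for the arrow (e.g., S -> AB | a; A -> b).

S -> b | hS | EhE; E -> b | h | EE | bS | hS | EhE; Q -> b | EE | hS | EhE

Unit productions: E->Q, Q->S.
Unit pairs (A ⇒* B via units): (E,Q), (E,S), (Q,S).
S: inherits non-unit rules of {S} → EhE | b | hS.
E: inherits non-unit rules of {E, Q, S} → EE | EhE | b | bS | h | hS.
Q: inherits non-unit rules of {Q, S} → EE | EhE | b | hS.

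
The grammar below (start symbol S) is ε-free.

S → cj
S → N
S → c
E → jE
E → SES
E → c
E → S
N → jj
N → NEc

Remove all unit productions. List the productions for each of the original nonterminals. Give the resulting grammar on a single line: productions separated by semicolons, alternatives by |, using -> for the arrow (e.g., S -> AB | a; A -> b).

S -> c | cj | jj | NEc; E -> c | cj | jE | jj | NEc | SES; N -> jj | NEc

Unit productions: E->S, S->N.
Unit pairs (A ⇒* B via units): (E,N), (E,S), (S,N).
S: inherits non-unit rules of {N, S} → NEc | c | cj | jj.
E: inherits non-unit rules of {E, N, S} → NEc | SES | c | cj | jE | jj.
N: inherits non-unit rules of {N} → NEc | jj.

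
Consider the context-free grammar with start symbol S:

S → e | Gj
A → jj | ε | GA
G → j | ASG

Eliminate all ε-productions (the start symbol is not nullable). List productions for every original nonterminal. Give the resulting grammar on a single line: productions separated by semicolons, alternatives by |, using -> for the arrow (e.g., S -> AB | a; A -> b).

Nullable set: {A}.
Drop A -> ε.
A -> GA: A nullable, giving G | GA.
G -> ASG: A nullable, giving ASG | SG.
Unchanged (no nullable symbols): S -> Gj; S -> e; A -> jj; G -> j.

S -> e | Gj; A -> G | GA | jj; G -> j | SG | ASG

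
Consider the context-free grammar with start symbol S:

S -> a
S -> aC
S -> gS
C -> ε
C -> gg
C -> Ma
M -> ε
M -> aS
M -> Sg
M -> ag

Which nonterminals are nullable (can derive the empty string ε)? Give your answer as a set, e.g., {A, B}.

Directly nullable (have an ε-rule): {C, M}.
Not nullable: S — each has a terminal in every rule's right-hand side or depends on a non-nullable symbol.

{C, M}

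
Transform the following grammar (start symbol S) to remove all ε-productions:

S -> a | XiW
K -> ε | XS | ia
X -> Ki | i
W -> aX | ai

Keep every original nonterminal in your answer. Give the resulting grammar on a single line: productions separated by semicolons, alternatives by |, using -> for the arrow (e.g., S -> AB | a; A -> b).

Nullable set: {K}.
Drop K -> ε.
X -> Ki: K nullable, giving Ki | i.
Unchanged (no nullable symbols): S -> XiW; S -> a; K -> XS; K -> ia; W -> aX; W -> ai; X -> i.

S -> a | XiW; K -> XS | ia; W -> aX | ai; X -> i | Ki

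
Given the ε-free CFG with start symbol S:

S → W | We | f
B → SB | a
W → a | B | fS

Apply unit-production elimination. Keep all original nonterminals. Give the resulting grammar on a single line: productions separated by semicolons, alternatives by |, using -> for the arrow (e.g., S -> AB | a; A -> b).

Unit productions: S->W, W->B.
Unit pairs (A ⇒* B via units): (S,B), (S,W), (W,B).
S: inherits non-unit rules of {B, S, W} → SB | We | a | f | fS.
B: inherits non-unit rules of {B} → SB | a.
W: inherits non-unit rules of {B, W} → SB | a | fS.

S -> a | f | SB | We | fS; B -> a | SB; W -> a | SB | fS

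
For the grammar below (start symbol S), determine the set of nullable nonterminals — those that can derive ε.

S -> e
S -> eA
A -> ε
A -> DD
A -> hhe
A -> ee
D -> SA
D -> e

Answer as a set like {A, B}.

Directly nullable (have an ε-rule): {A}.
Not nullable: D, S — each has a terminal in every rule's right-hand side or depends on a non-nullable symbol.

{A}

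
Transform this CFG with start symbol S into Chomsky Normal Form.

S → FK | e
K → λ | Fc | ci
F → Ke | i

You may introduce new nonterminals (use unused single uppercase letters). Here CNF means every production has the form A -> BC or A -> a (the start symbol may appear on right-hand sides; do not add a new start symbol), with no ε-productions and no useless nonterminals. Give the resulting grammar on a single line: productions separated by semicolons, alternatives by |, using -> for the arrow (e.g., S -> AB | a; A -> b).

Nullable: {K}; after ε-elimination: S -> F | e | FK; F -> e | i | Ke; K -> Fc | ci.
After unit-elimination: S -> e | i | FK | Ke; F -> e | i | Ke; K -> Fc | ci.
TERM: introduce B -> c, A -> e, C -> i and substitute in every rule of length ≥2.

S -> e | i | FK | KA; A -> e; B -> c; C -> i; F -> e | i | KA; K -> BC | FB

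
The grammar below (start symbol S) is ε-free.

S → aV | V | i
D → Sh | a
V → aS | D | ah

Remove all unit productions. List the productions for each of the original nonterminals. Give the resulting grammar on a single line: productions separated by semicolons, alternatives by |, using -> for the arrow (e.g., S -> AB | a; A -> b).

Unit productions: S->V, V->D.
Unit pairs (A ⇒* B via units): (S,D), (S,V), (V,D).
S: inherits non-unit rules of {D, S, V} → Sh | a | aS | aV | ah | i.
D: inherits non-unit rules of {D} → Sh | a.
V: inherits non-unit rules of {D, V} → Sh | a | aS | ah.

S -> a | i | Sh | aS | aV | ah; D -> a | Sh; V -> a | Sh | aS | ah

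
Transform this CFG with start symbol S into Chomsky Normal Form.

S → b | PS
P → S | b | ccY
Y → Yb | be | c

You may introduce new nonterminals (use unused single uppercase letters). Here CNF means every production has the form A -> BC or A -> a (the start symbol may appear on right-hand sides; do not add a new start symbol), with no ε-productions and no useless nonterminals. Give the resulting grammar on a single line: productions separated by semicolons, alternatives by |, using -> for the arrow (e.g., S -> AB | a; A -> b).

No ε-productions.
After unit-elimination: S -> b | PS; P -> b | PS | ccY; Y -> c | Yb | be.
TERM: introduce B -> b, A -> c, C -> e and substitute in every rule of length ≥2.
BIN: P -> AAY becomes P -> AD, D -> AY.

S -> b | PS; A -> c; B -> b; C -> e; D -> AY; P -> b | AD | PS; Y -> c | BC | YB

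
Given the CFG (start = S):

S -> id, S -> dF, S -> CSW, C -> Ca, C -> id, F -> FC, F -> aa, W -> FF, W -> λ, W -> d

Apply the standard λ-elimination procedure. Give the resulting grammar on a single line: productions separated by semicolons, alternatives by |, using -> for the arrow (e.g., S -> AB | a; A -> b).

Nullable set: {W}.
S -> CSW: W nullable, giving CS | CSW.
Drop W -> λ.
Unchanged (no nullable symbols): S -> dF; S -> id; C -> Ca; C -> id; F -> FC; F -> aa; W -> FF; W -> d.

S -> CS | dF | id | CSW; C -> Ca | id; F -> FC | aa; W -> d | FF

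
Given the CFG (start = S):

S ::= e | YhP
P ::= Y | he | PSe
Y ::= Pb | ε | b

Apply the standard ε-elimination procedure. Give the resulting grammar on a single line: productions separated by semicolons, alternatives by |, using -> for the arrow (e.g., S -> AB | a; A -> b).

S -> e | h | Yh | hP | YhP; P -> Y | Se | he | PSe; Y -> b | Pb

Nullable set: {P, Y}.
S -> YhP: Y, P nullable, giving Yh | YhP | h | hP.
P -> PSe: P nullable, giving PSe | Se.
P -> Y: Y nullable, giving Y.
Drop Y -> ε.
Y -> Pb: P nullable, giving Pb | b.
Unchanged (no nullable symbols): S -> e; P -> he; Y -> b.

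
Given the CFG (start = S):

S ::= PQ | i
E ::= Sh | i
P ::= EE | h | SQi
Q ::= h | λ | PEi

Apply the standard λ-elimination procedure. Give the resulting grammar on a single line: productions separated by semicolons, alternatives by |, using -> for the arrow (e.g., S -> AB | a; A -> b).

S -> P | i | PQ; E -> i | Sh; P -> h | EE | Si | SQi; Q -> h | PEi

Nullable set: {Q}.
S -> PQ: Q nullable, giving P | PQ.
P -> SQi: Q nullable, giving SQi | Si.
Drop Q -> λ.
Unchanged (no nullable symbols): S -> i; E -> Sh; E -> i; P -> EE; P -> h; Q -> PEi; Q -> h.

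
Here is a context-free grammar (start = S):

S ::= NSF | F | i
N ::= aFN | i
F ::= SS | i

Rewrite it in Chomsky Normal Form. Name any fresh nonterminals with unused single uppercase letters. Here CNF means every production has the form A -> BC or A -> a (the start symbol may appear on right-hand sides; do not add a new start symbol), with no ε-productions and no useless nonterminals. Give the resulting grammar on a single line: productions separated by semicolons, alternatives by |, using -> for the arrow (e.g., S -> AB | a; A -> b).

No ε-productions.
After unit-elimination: S -> i | SS | NSF; F -> i | SS; N -> i | aFN.
TERM: introduce A -> a and substitute in every rule of length ≥2.
BIN: N -> AFN becomes N -> AB, B -> FN; S -> NSF becomes S -> NC, C -> SF.

S -> i | NC | SS; A -> a; B -> FN; C -> SF; F -> i | SS; N -> i | AB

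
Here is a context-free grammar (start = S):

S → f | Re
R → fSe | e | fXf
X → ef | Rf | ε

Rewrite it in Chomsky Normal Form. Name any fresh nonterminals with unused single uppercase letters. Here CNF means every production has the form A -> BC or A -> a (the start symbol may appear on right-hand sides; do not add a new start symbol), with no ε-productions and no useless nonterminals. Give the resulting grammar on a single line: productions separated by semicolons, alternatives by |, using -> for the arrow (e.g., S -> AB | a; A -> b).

S -> f | RB; A -> f; B -> e; C -> SB; D -> XA; R -> e | AA | AC | AD; X -> BA | RA

Nullable: {X}; after ε-elimination: S -> f | Re; R -> e | ff | fSe | fXf; X -> Rf | ef.
No unit productions to eliminate.
TERM: introduce B -> e, A -> f and substitute in every rule of length ≥2.
BIN: R -> ASB becomes R -> AC, C -> SB; R -> AXA becomes R -> AD, D -> XA.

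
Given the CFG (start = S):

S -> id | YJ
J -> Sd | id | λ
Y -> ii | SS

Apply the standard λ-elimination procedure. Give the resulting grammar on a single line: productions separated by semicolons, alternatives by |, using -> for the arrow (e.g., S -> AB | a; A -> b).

S -> Y | YJ | id; J -> Sd | id; Y -> SS | ii

Nullable set: {J}.
S -> YJ: J nullable, giving Y | YJ.
Drop J -> λ.
Unchanged (no nullable symbols): S -> id; J -> Sd; J -> id; Y -> SS; Y -> ii.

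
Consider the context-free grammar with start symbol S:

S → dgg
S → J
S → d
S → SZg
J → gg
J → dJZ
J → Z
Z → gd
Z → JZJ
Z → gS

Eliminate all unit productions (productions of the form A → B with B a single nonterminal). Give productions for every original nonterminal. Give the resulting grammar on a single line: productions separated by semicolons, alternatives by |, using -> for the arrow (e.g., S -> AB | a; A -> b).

Unit productions: J->Z, S->J.
Unit pairs (A ⇒* B via units): (J,Z), (S,J), (S,Z).
S: inherits non-unit rules of {J, S, Z} → JZJ | SZg | d | dJZ | dgg | gS | gd | gg.
J: inherits non-unit rules of {J, Z} → JZJ | dJZ | gS | gd | gg.
Z: inherits non-unit rules of {Z} → JZJ | gS | gd.

S -> d | gS | gd | gg | JZJ | SZg | dJZ | dgg; J -> gS | gd | gg | JZJ | dJZ; Z -> gS | gd | JZJ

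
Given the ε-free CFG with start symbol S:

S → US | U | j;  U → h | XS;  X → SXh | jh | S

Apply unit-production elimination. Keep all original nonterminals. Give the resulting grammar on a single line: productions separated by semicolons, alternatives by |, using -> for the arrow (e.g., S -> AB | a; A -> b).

Unit productions: S->U, X->S.
Unit pairs (A ⇒* B via units): (S,U), (X,S), (X,U).
S: inherits non-unit rules of {S, U} → US | XS | h | j.
U: inherits non-unit rules of {U} → XS | h.
X: inherits non-unit rules of {S, U, X} → SXh | US | XS | h | j | jh.

S -> h | j | US | XS; U -> h | XS; X -> h | j | US | XS | jh | SXh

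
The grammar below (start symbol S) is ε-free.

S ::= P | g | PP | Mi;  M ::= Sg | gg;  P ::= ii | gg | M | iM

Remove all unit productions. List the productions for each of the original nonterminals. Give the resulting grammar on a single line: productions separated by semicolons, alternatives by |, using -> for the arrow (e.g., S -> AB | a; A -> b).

Unit productions: P->M, S->P.
Unit pairs (A ⇒* B via units): (P,M), (S,M), (S,P).
S: inherits non-unit rules of {M, P, S} → Mi | PP | Sg | g | gg | iM | ii.
M: inherits non-unit rules of {M} → Sg | gg.
P: inherits non-unit rules of {M, P} → Sg | gg | iM | ii.

S -> g | Mi | PP | Sg | gg | iM | ii; M -> Sg | gg; P -> Sg | gg | iM | ii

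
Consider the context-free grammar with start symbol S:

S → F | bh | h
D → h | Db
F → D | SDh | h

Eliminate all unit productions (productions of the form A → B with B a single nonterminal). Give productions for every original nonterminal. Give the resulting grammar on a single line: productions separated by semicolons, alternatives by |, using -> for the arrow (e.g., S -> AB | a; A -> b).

Unit productions: F->D, S->F.
Unit pairs (A ⇒* B via units): (F,D), (S,D), (S,F).
S: inherits non-unit rules of {D, F, S} → Db | SDh | bh | h.
D: inherits non-unit rules of {D} → Db | h.
F: inherits non-unit rules of {D, F} → Db | SDh | h.

S -> h | Db | bh | SDh; D -> h | Db; F -> h | Db | SDh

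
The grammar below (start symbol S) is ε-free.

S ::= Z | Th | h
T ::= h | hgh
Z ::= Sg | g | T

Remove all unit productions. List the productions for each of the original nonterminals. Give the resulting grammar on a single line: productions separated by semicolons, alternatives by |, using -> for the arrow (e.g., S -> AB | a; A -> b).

Unit productions: S->Z, Z->T.
Unit pairs (A ⇒* B via units): (S,T), (S,Z), (Z,T).
S: inherits non-unit rules of {S, T, Z} → Sg | Th | g | h | hgh.
T: inherits non-unit rules of {T} → h | hgh.
Z: inherits non-unit rules of {T, Z} → Sg | g | h | hgh.

S -> g | h | Sg | Th | hgh; T -> h | hgh; Z -> g | h | Sg | hgh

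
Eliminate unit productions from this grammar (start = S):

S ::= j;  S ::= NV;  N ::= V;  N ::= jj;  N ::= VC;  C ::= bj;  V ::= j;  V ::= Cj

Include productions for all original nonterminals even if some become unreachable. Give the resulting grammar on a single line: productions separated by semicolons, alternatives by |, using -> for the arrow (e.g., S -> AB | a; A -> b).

Unit productions: N->V.
Unit pairs (A ⇒* B via units): (N,V).
S: inherits non-unit rules of {S} → NV | j.
C: inherits non-unit rules of {C} → bj.
N: inherits non-unit rules of {N, V} → Cj | VC | j | jj.
V: inherits non-unit rules of {V} → Cj | j.

S -> j | NV; C -> bj; N -> j | Cj | VC | jj; V -> j | Cj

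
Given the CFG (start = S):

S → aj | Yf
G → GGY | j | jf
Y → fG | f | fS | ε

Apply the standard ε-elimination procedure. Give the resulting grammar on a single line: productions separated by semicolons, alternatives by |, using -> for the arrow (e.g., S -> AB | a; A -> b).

S -> f | Yf | aj; G -> j | GG | jf | GGY; Y -> f | fG | fS

Nullable set: {Y}.
S -> Yf: Y nullable, giving Yf | f.
G -> GGY: Y nullable, giving GG | GGY.
Drop Y -> ε.
Unchanged (no nullable symbols): S -> aj; G -> j; G -> jf; Y -> f; Y -> fG; Y -> fS.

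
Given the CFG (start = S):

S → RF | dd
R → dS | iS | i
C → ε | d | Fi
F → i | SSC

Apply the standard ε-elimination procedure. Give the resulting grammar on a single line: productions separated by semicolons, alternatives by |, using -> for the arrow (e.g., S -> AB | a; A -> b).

Nullable set: {C}.
Drop C -> ε.
F -> SSC: C nullable, giving SS | SSC.
Unchanged (no nullable symbols): S -> RF; S -> dd; C -> Fi; C -> d; F -> i; R -> dS; R -> i; R -> iS.

S -> RF | dd; C -> d | Fi; F -> i | SS | SSC; R -> i | dS | iS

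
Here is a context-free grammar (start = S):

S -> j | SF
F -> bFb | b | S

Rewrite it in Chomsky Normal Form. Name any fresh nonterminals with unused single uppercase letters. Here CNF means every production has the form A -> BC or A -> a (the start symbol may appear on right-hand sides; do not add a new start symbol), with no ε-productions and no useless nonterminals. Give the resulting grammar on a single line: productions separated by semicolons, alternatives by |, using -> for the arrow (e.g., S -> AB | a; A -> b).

No ε-productions.
After unit-elimination: S -> j | SF; F -> b | j | SF | bFb.
TERM: introduce A -> b and substitute in every rule of length ≥2.
BIN: F -> AFA becomes F -> AB, B -> FA.

S -> j | SF; A -> b; B -> FA; F -> b | j | AB | SF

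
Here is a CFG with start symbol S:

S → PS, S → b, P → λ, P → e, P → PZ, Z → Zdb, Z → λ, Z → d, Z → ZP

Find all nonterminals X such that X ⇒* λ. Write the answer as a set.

{P, Z}

Directly nullable (have an ε-rule): {P, Z}.
Not nullable: S — each has a terminal in every rule's right-hand side or depends on a non-nullable symbol.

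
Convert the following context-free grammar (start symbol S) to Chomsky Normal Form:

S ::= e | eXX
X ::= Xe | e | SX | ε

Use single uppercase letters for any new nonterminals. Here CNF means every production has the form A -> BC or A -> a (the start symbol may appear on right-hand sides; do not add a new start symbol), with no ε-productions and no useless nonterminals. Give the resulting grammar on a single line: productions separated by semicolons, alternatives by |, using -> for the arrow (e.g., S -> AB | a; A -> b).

S -> e | AB | AX; A -> e; B -> XX; C -> XX; X -> e | AC | AX | SX | XA

Nullable: {X}; after ε-elimination: S -> e | eX | eXX; X -> S | e | SX | Xe.
After unit-elimination: S -> e | eX | eXX; X -> e | SX | Xe | eX | eXX.
TERM: introduce A -> e and substitute in every rule of length ≥2.
BIN: S -> AXX becomes S -> AB, B -> XX; X -> AXX becomes X -> AC, C -> XX.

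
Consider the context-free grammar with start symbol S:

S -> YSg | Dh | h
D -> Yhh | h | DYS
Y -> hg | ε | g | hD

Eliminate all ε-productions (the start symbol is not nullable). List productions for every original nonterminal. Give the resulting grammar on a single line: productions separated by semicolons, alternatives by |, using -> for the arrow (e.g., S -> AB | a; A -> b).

Nullable set: {Y}.
S -> YSg: Y nullable, giving Sg | YSg.
D -> DYS: Y nullable, giving DS | DYS.
D -> Yhh: Y nullable, giving Yhh | hh.
Drop Y -> ε.
Unchanged (no nullable symbols): S -> Dh; S -> h; D -> h; Y -> g; Y -> hD; Y -> hg.

S -> h | Dh | Sg | YSg; D -> h | DS | hh | DYS | Yhh; Y -> g | hD | hg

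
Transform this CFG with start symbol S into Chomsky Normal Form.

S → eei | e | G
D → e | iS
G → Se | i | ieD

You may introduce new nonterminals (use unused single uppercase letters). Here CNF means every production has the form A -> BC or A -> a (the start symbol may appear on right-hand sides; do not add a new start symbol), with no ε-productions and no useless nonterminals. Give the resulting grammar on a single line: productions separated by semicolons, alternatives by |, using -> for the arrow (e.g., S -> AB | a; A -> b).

S -> e | i | AE | BF | SB; A -> i; B -> e; D -> e | AS; E -> BD; F -> BA

No ε-productions.
After unit-elimination: S -> e | i | Se | eei | ieD; D -> e | iS; G -> i | Se | ieD.
TERM: introduce B -> e, A -> i and substitute in every rule of length ≥2.
BIN: G -> ABD becomes G -> AC, C -> BD; S -> ABD becomes S -> AE, E -> BD; S -> BBA becomes S -> BF, F -> BA.
Drop unreachable/unproductive: G.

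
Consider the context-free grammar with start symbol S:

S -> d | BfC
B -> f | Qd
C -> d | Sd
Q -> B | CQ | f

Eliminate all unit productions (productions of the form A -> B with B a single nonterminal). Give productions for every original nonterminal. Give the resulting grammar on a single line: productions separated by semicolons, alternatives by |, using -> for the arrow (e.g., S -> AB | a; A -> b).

S -> d | BfC; B -> f | Qd; C -> d | Sd; Q -> f | CQ | Qd

Unit productions: Q->B.
Unit pairs (A ⇒* B via units): (Q,B).
S: inherits non-unit rules of {S} → BfC | d.
B: inherits non-unit rules of {B} → Qd | f.
C: inherits non-unit rules of {C} → Sd | d.
Q: inherits non-unit rules of {B, Q} → CQ | Qd | f.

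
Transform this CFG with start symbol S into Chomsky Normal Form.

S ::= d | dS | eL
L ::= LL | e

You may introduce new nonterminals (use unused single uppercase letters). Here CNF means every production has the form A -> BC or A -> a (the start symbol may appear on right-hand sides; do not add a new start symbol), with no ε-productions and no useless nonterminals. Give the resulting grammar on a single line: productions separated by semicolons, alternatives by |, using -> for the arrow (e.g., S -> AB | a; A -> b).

No ε-productions.
No unit productions to eliminate.
TERM: introduce A -> d, B -> e and substitute in every rule of length ≥2.

S -> d | AS | BL; A -> d; B -> e; L -> e | LL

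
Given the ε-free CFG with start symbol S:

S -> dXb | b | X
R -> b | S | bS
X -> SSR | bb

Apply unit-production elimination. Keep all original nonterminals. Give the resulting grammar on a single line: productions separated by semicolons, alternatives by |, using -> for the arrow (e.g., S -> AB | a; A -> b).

S -> b | bb | SSR | dXb; R -> b | bS | bb | SSR | dXb; X -> bb | SSR

Unit productions: R->S, S->X.
Unit pairs (A ⇒* B via units): (R,S), (R,X), (S,X).
S: inherits non-unit rules of {S, X} → SSR | b | bb | dXb.
R: inherits non-unit rules of {R, S, X} → SSR | b | bS | bb | dXb.
X: inherits non-unit rules of {X} → SSR | bb.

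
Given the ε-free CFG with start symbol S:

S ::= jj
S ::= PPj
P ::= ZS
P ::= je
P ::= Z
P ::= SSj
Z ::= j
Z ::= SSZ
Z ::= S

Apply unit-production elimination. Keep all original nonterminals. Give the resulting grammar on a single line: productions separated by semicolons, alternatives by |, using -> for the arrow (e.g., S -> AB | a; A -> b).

Unit productions: P->Z, Z->S.
Unit pairs (A ⇒* B via units): (P,S), (P,Z), (Z,S).
S: inherits non-unit rules of {S} → PPj | jj.
P: inherits non-unit rules of {P, S, Z} → PPj | SSZ | SSj | ZS | j | je | jj.
Z: inherits non-unit rules of {S, Z} → PPj | SSZ | j | jj.

S -> jj | PPj; P -> j | ZS | je | jj | PPj | SSZ | SSj; Z -> j | jj | PPj | SSZ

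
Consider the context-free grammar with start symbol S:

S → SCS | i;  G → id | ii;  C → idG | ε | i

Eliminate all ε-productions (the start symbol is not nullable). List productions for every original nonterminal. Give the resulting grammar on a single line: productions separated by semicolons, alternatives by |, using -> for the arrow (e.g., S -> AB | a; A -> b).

Nullable set: {C}.
S -> SCS: C nullable, giving SCS | SS.
Drop C -> ε.
Unchanged (no nullable symbols): S -> i; C -> i; C -> idG; G -> id; G -> ii.

S -> i | SS | SCS; C -> i | idG; G -> id | ii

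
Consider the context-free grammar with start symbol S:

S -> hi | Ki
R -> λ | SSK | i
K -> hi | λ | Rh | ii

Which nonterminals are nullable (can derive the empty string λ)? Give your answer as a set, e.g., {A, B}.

{K, R}

Directly nullable (have an ε-rule): {K, R}.
Not nullable: S — each has a terminal in every rule's right-hand side or depends on a non-nullable symbol.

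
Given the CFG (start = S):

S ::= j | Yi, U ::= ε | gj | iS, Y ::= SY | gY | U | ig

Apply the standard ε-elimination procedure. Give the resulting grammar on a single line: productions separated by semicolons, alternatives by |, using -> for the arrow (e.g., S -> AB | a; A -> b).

S -> i | j | Yi; U -> gj | iS; Y -> S | U | g | SY | gY | ig

Nullable set: {U, Y}.
S -> Yi: Y nullable, giving Yi | i.
Drop U -> ε.
Y -> SY: Y nullable, giving S | SY.
Y -> U: U nullable, giving U.
Y -> gY: Y nullable, giving g | gY.
Unchanged (no nullable symbols): S -> j; U -> gj; U -> iS; Y -> ig.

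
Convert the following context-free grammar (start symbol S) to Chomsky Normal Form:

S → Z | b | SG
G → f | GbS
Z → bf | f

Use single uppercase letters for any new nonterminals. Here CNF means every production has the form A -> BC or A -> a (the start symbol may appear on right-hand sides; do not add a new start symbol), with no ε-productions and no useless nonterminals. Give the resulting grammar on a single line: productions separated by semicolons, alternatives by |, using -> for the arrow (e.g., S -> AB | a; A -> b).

S -> b | f | AB | SG; A -> b; B -> f; C -> AS; G -> f | GC

No ε-productions.
After unit-elimination: S -> b | f | SG | bf; G -> f | GbS; Z -> f | bf.
TERM: introduce A -> b, B -> f and substitute in every rule of length ≥2.
BIN: G -> GAS becomes G -> GC, C -> AS.
Drop unreachable/unproductive: Z.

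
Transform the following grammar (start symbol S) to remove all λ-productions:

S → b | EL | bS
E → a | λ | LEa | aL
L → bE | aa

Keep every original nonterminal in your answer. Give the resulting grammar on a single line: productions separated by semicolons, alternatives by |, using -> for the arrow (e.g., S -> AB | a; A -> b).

Nullable set: {E}.
S -> EL: E nullable, giving EL | L.
Drop E -> λ.
E -> LEa: E nullable, giving LEa | La.
L -> bE: E nullable, giving b | bE.
Unchanged (no nullable symbols): S -> b; S -> bS; E -> a; E -> aL; L -> aa.

S -> L | b | EL | bS; E -> a | La | aL | LEa; L -> b | aa | bE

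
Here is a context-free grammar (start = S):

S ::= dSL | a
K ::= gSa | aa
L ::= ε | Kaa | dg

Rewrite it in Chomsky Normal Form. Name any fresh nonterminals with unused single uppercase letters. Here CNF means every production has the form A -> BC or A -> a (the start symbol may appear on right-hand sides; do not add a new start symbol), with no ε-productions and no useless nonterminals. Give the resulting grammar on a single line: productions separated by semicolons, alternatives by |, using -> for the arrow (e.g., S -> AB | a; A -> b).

S -> a | CF | CS; A -> a; B -> g; C -> d; D -> SA; E -> AA; F -> SL; K -> AA | BD; L -> CB | KE

Nullable: {L}; after ε-elimination: S -> a | dS | dSL; K -> aa | gSa; L -> dg | Kaa.
No unit productions to eliminate.
TERM: introduce A -> a, C -> d, B -> g and substitute in every rule of length ≥2.
BIN: K -> BSA becomes K -> BD, D -> SA; L -> KAA becomes L -> KE, E -> AA; S -> CSL becomes S -> CF, F -> SL.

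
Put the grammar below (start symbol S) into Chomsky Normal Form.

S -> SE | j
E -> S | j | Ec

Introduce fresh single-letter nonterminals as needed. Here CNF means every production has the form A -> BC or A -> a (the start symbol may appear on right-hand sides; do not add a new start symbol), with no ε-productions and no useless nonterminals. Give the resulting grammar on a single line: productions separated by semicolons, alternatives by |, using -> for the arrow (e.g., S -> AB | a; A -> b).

S -> j | SE; A -> c; E -> j | EA | SE

No ε-productions.
After unit-elimination: S -> j | SE; E -> j | Ec | SE.
TERM: introduce A -> c and substitute in every rule of length ≥2.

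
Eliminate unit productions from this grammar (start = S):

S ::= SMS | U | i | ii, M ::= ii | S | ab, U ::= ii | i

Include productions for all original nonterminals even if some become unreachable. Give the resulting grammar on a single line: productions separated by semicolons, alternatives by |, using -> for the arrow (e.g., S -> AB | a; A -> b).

S -> i | ii | SMS; M -> i | ab | ii | SMS; U -> i | ii

Unit productions: M->S, S->U.
Unit pairs (A ⇒* B via units): (M,S), (M,U), (S,U).
S: inherits non-unit rules of {S, U} → SMS | i | ii.
M: inherits non-unit rules of {M, S, U} → SMS | ab | i | ii.
U: inherits non-unit rules of {U} → i | ii.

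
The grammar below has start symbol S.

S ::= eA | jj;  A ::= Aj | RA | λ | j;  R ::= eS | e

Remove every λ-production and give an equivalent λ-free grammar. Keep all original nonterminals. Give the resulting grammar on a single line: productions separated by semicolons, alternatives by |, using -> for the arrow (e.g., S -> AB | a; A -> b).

Nullable set: {A}.
S -> eA: A nullable, giving e | eA.
Drop A -> λ.
A -> Aj: A nullable, giving Aj | j.
A -> RA: A nullable, giving R | RA.
Unchanged (no nullable symbols): S -> jj; A -> j; R -> e; R -> eS.

S -> e | eA | jj; A -> R | j | Aj | RA; R -> e | eS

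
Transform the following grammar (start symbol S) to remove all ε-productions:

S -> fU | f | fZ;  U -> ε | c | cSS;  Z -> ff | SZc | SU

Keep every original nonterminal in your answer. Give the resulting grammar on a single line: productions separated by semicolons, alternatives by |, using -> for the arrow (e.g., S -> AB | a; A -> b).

Nullable set: {U}.
S -> fU: U nullable, giving f | fU.
Drop U -> ε.
Z -> SU: U nullable, giving S | SU.
Unchanged (no nullable symbols): S -> f; S -> fZ; U -> c; U -> cSS; Z -> SZc; Z -> ff.

S -> f | fU | fZ; U -> c | cSS; Z -> S | SU | ff | SZc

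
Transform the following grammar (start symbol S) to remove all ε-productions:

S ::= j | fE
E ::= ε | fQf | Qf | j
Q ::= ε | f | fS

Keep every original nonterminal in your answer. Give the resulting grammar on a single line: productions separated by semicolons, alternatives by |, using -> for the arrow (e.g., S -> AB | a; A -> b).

S -> f | j | fE; E -> f | j | Qf | ff | fQf; Q -> f | fS

Nullable set: {E, Q}.
S -> fE: E nullable, giving f | fE.
Drop E -> ε.
E -> Qf: Q nullable, giving Qf | f.
E -> fQf: Q nullable, giving fQf | ff.
Drop Q -> ε.
Unchanged (no nullable symbols): S -> j; E -> j; Q -> f; Q -> fS.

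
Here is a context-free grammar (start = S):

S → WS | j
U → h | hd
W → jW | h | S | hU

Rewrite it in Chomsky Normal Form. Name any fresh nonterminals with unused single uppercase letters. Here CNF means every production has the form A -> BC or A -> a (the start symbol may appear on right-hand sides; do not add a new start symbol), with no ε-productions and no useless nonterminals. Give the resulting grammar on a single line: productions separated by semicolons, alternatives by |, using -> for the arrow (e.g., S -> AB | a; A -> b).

S -> j | WS; A -> h; B -> d; C -> j; U -> h | AB; W -> h | j | AU | CW | WS

No ε-productions.
After unit-elimination: S -> j | WS; U -> h | hd; W -> h | j | WS | hU | jW.
TERM: introduce B -> d, A -> h, C -> j and substitute in every rule of length ≥2.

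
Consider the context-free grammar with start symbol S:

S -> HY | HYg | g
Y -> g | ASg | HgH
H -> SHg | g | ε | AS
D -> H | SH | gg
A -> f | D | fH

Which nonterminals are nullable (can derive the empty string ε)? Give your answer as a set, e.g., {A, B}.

Directly nullable (have an ε-rule): {H}.
D is nullable via D -> H (every symbol on the right is already known nullable).
A is nullable via A -> D (every symbol on the right is already known nullable).
Not nullable: S, Y — each has a terminal in every rule's right-hand side or depends on a non-nullable symbol.

{A, D, H}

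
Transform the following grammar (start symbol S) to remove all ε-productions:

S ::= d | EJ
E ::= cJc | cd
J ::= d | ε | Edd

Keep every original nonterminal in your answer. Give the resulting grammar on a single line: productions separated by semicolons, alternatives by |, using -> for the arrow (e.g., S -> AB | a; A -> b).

Nullable set: {J}.
S -> EJ: J nullable, giving E | EJ.
E -> cJc: J nullable, giving cJc | cc.
Drop J -> ε.
Unchanged (no nullable symbols): S -> d; E -> cd; J -> Edd; J -> d.

S -> E | d | EJ; E -> cc | cd | cJc; J -> d | Edd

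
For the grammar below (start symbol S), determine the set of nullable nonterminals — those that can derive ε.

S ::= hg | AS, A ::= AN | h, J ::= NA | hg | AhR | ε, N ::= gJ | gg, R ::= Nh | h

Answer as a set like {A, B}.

{J}

Directly nullable (have an ε-rule): {J}.
Not nullable: A, N, R, S — each has a terminal in every rule's right-hand side or depends on a non-nullable symbol.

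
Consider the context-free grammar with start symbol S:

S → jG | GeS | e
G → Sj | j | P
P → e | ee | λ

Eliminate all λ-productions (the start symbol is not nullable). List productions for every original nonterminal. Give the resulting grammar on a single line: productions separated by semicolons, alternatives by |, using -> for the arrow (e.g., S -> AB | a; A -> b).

S -> e | j | eS | jG | GeS; G -> P | j | Sj; P -> e | ee

Nullable set: {G, P}.
S -> GeS: G nullable, giving GeS | eS.
S -> jG: G nullable, giving j | jG.
G -> P: P nullable, giving P.
Drop P -> λ.
Unchanged (no nullable symbols): S -> e; G -> Sj; G -> j; P -> e; P -> ee.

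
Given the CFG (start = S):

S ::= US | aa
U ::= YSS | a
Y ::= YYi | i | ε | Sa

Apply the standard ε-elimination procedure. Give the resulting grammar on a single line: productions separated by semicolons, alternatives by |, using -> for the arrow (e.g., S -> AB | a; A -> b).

S -> US | aa; U -> a | SS | YSS; Y -> i | Sa | Yi | YYi

Nullable set: {Y}.
U -> YSS: Y nullable, giving SS | YSS.
Drop Y -> ε.
Y -> YYi: Y, Y nullable, giving YYi | Yi | i.
Unchanged (no nullable symbols): S -> US; S -> aa; U -> a; Y -> Sa; Y -> i.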